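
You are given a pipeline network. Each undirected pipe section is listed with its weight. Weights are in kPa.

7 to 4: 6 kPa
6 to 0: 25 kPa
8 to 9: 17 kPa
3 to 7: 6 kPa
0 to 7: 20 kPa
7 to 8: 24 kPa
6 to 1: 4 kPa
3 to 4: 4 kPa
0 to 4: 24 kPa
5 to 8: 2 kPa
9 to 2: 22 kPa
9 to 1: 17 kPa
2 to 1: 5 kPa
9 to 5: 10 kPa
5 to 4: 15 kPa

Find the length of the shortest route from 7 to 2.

Candidate routes:
7 - 4 - 5 - 9 - 2: 6+15+10+22 = 53
7 - 0 - 6 - 1 - 2: 20+25+4+5 = 54
Cheapest is 7 - 4 - 5 - 9 - 2 at 53 kPa.

53 kPa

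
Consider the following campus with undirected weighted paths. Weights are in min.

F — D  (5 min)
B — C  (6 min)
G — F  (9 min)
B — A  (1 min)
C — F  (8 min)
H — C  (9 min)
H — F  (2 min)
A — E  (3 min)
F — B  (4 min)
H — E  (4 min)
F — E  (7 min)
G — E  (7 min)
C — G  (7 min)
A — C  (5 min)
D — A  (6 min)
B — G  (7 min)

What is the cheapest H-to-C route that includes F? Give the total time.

Shortest H→F: H–F = 2
Shortest F→C: F–C = 8
Total via F: 2 + 8 = 10 min.

10 min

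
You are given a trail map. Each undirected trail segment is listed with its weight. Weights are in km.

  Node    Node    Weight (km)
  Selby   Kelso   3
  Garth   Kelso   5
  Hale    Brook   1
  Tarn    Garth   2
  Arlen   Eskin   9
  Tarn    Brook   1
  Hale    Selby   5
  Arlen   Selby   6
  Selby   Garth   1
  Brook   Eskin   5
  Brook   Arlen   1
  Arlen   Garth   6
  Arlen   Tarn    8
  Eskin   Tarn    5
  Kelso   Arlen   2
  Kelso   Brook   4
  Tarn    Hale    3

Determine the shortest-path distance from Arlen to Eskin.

Candidate routes:
Arlen → Brook → Eskin: 1+5 = 6
Arlen → Brook → Tarn → Eskin: 1+1+5 = 7
Cheapest is Arlen → Brook → Eskin at 6 km.

6 km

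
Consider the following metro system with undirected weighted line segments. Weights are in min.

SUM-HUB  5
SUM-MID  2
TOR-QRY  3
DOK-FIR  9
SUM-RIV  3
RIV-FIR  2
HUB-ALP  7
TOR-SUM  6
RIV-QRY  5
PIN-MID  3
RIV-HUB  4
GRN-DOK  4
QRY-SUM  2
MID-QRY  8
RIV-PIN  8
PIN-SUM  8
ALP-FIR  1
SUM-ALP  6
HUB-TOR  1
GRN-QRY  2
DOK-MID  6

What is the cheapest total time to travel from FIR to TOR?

7 min

Compare a few routes:
FIR → RIV → HUB → TOR: 2+4+1 = 7
FIR → RIV → SUM → QRY → TOR: 2+3+2+3 = 10
FIR → ALP → HUB → TOR: 1+7+1 = 9
FIR → RIV → QRY → TOR: 2+5+3 = 10
Cheapest is FIR → RIV → HUB → TOR at 7 min.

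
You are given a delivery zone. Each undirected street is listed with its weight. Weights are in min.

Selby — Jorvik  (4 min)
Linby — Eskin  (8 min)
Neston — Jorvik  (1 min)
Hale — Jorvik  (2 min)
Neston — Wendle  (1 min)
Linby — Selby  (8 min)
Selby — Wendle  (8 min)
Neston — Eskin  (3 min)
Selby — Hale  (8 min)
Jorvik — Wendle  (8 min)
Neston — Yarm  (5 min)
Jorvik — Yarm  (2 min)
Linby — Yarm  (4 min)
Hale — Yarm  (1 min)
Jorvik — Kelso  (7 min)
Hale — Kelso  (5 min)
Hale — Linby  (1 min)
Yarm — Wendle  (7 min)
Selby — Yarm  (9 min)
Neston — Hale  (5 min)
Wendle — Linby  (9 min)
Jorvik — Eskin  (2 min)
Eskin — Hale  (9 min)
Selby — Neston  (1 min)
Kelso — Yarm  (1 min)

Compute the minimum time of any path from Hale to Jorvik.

Compare a few routes:
Hale–Yarm–Jorvik: 1+2 = 3
Hale–Jorvik: 2 = 2
The minimum is 2 min via Hale–Jorvik.

2 min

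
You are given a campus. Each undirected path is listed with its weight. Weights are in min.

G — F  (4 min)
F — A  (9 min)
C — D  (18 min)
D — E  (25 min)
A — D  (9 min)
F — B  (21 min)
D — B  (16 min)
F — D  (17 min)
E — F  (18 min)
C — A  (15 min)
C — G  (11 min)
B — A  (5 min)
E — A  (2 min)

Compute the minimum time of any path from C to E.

17 min

Enumerating some paths:
C → A → E: 15+2 = 17
C → G → F → A → E: 11+4+9+2 = 26
C → D → A → E: 18+9+2 = 29
The minimum is 17 min via C → A → E.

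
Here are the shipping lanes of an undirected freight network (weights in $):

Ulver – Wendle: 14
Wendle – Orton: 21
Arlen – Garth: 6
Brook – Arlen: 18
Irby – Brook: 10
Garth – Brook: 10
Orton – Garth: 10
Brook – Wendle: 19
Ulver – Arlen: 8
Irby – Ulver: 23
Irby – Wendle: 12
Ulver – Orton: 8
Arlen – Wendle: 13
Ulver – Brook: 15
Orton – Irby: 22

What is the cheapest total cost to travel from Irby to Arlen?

$25

Settle nodes by increasing distance from Irby:
Irby: 0
Brook: 10  (via Irby)
Wendle: 12  (via Irby)
Garth: 20  (via Brook)
Orton: 22  (via Irby)
Ulver: 23  (via Irby)
Arlen: 25  (via Wendle)
Shortest route: Irby → Wendle → Arlen = $25.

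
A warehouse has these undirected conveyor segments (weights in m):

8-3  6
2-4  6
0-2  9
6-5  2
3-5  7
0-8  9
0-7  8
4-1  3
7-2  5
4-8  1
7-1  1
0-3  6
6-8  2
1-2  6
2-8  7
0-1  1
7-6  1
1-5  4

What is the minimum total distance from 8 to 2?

Running Dijkstra from 8:
8: 0
4: 1  (via 8)
6: 2  (via 8)
7: 3  (via 6)
1: 4  (via 4)
5: 4  (via 6)
0: 5  (via 1)
3: 6  (via 8)
2: 7  (via 8)
Shortest route: 8 → 2 = 7 m.

7 m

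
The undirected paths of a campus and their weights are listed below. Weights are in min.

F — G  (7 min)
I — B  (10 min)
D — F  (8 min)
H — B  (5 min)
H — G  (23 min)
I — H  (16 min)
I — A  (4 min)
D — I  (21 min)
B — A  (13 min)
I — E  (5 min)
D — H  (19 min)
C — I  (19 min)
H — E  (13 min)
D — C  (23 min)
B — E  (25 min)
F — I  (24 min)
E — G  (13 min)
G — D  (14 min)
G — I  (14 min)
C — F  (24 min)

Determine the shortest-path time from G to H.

23 min

Candidate routes:
G - H: 23 = 23
G - E - H: 13+13 = 26
G - I - H: 14+16 = 30
G - I - B - H: 14+10+5 = 29
The minimum is 23 min via G - H.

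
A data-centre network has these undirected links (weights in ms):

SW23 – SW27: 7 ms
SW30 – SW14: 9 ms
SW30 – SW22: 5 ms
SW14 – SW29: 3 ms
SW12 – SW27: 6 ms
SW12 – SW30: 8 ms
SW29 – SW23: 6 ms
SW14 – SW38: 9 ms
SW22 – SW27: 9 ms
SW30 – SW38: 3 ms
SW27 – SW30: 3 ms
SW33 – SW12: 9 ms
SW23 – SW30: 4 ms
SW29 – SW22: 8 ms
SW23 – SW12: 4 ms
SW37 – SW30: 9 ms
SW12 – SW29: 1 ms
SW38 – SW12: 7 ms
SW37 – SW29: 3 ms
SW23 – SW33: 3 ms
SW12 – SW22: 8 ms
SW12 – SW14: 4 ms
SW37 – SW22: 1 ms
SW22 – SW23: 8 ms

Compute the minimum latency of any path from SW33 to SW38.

Candidate routes:
SW33 → SW23 → SW12 → SW38: 3+4+7 = 14
SW33 → SW23 → SW30 → SW38: 3+4+3 = 10
The minimum is 10 ms via SW33 → SW23 → SW30 → SW38.

10 ms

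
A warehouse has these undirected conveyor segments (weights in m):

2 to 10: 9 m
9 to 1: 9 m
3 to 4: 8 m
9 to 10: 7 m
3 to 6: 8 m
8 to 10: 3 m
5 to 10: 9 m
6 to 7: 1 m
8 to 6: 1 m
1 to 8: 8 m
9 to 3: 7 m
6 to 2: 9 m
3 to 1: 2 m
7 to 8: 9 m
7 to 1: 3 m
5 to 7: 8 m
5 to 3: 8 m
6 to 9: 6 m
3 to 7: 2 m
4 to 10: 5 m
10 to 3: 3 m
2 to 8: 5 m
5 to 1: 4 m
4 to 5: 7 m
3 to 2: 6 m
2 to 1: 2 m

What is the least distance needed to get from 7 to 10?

Settle nodes by increasing distance from 7:
7: 0
6: 1  (via 7)
3: 2  (via 7)
8: 2  (via 6)
1: 3  (via 7)
2: 5  (via 1)
10: 5  (via 3)
Shortest route: 7–3–10 = 5 m.

5 m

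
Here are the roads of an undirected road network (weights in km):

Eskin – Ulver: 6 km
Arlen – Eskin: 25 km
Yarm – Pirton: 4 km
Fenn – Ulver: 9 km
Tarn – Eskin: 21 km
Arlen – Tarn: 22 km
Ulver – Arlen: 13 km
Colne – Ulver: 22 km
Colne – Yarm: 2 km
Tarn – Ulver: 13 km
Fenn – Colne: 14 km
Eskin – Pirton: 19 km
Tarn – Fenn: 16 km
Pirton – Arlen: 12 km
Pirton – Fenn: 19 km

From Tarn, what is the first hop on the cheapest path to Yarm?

Fenn

Compare a few routes:
Tarn–Fenn–Colne–Yarm: 16+14+2 = 32
Tarn–Ulver–Colne–Yarm: 13+22+2 = 37
The minimum is 32 km via Tarn–Fenn–Colne–Yarm.
So from Tarn the first move is to Fenn.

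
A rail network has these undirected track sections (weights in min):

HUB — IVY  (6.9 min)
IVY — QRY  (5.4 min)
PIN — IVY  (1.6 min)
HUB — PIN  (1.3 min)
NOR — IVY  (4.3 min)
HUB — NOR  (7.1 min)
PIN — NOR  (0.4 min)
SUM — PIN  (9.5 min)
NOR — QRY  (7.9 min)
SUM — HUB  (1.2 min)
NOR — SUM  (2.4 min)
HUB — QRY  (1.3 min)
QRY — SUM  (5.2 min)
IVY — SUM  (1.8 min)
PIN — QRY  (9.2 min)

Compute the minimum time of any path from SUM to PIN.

2.5 min

Shortest distances from SUM:
SUM: 0
HUB: 1.2  (via SUM)
IVY: 1.8  (via SUM)
NOR: 2.4  (via SUM)
QRY: 2.5  (via HUB)
PIN: 2.5  (via HUB)
Shortest route: SUM → HUB → PIN = 2.5 min.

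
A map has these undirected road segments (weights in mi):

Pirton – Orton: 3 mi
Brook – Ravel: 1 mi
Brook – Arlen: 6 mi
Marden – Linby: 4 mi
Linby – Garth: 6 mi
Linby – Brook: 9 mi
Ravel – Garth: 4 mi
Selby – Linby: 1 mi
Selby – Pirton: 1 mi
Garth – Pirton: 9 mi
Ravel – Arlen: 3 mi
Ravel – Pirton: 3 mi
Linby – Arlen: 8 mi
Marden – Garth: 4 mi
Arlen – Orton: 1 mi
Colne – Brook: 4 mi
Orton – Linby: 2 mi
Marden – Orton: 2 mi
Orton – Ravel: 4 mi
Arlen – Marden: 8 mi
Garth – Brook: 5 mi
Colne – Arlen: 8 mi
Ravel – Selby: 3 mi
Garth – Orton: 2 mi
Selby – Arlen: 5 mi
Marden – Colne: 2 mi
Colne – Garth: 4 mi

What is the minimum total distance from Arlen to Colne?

5 mi

Settle nodes by increasing distance from Arlen:
Arlen: 0
Orton: 1  (via Arlen)
Garth: 3  (via Orton)
Ravel: 3  (via Arlen)
Linby: 3  (via Orton)
Marden: 3  (via Orton)
Pirton: 4  (via Orton)
Brook: 4  (via Ravel)
Selby: 4  (via Linby)
Colne: 5  (via Marden)
Shortest route: Arlen–Orton–Marden–Colne = 5 mi.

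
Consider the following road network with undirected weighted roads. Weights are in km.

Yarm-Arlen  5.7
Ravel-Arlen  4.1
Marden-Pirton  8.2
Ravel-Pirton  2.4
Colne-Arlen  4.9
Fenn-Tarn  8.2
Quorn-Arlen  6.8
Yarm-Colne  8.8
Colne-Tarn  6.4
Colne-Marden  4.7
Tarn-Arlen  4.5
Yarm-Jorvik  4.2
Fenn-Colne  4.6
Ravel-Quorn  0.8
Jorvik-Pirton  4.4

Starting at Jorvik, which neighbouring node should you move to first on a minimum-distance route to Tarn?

Enumerating some paths:
Jorvik → Yarm → Arlen → Tarn: 4.2+5.7+4.5 = 14.4
Jorvik → Pirton → Ravel → Quorn → Arlen → Tarn: 4.4+2.4+0.8+6.8+4.5 = 18.9
Jorvik → Yarm → Colne → Tarn: 4.2+8.8+6.4 = 19.4
Jorvik → Pirton → Ravel → Arlen → Tarn: 4.4+2.4+4.1+4.5 = 15.4
Cheapest is Jorvik → Yarm → Arlen → Tarn at 14.4 km.
So from Jorvik the first move is to Yarm.

Yarm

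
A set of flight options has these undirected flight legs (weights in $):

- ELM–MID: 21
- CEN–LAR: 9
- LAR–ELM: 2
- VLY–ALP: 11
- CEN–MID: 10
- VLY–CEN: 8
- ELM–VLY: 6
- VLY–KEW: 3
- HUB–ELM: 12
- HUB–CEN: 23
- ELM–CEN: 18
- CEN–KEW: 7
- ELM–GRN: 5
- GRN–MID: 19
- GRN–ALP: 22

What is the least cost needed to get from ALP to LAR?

Compare a few routes:
ALP–VLY–CEN–LAR: 11+8+9 = 28
ALP–GRN–ELM–LAR: 22+5+2 = 29
ALP–VLY–KEW–CEN–LAR: 11+3+7+9 = 30
ALP–VLY–ELM–LAR: 11+6+2 = 19
The minimum is $19 via ALP–VLY–ELM–LAR.

$19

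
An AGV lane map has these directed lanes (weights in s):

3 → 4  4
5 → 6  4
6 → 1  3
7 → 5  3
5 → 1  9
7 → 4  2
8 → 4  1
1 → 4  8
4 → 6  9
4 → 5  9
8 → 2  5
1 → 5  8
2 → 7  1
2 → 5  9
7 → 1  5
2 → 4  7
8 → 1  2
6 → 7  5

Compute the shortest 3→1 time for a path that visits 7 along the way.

Shortest 3→7: 3–4–6–7 = 18
Best 7 to 1: 7–1 costing 5
Total via 7: 18 + 5 = 23 s.

23 s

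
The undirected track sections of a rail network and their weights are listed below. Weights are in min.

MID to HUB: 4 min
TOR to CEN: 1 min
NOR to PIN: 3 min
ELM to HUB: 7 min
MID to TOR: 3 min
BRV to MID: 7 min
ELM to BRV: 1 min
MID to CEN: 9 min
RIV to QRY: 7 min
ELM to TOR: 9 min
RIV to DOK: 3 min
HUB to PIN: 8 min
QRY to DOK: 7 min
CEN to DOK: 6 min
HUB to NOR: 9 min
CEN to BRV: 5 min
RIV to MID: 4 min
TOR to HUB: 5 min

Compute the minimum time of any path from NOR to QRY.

Running Dijkstra from NOR:
NOR: 0
PIN: 3  (via NOR)
HUB: 9  (via NOR)
MID: 13  (via HUB)
TOR: 14  (via HUB)
CEN: 15  (via TOR)
ELM: 16  (via HUB)
BRV: 17  (via ELM)
RIV: 17  (via MID)
DOK: 20  (via RIV)
QRY: 24  (via RIV)
Shortest route: NOR → HUB → MID → RIV → QRY = 24 min.

24 min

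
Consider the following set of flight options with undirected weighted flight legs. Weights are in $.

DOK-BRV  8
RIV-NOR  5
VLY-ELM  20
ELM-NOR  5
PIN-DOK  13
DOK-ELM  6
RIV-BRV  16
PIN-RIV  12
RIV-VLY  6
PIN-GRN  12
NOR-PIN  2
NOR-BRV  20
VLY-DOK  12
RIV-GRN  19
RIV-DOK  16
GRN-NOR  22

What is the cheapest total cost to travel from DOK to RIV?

$16

Shortest distances from DOK:
DOK: 0
ELM: 6  (via DOK)
BRV: 8  (via DOK)
NOR: 11  (via ELM)
VLY: 12  (via DOK)
PIN: 13  (via DOK)
RIV: 16  (via DOK)
Shortest route: DOK → RIV = $16.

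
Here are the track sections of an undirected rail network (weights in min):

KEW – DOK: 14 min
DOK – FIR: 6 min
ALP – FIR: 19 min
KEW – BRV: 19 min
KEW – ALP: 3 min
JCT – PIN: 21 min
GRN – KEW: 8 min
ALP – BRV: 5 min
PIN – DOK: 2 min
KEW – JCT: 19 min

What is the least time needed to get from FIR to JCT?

29 min

Compare a few routes:
FIR → DOK → PIN → JCT: 6+2+21 = 29
FIR → DOK → KEW → JCT: 6+14+19 = 39
Cheapest is FIR → DOK → PIN → JCT at 29 min.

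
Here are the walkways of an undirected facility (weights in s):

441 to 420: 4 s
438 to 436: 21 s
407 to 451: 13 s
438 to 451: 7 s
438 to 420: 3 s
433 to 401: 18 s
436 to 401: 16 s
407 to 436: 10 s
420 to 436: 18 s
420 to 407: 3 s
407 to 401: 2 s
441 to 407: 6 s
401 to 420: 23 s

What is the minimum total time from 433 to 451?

Enumerating some paths:
433 - 401 - 407 - 441 - 420 - 438 - 451: 18+2+6+4+3+7 = 40
433 - 401 - 407 - 451: 18+2+13 = 33
The minimum is 33 s via 433 - 401 - 407 - 451.

33 s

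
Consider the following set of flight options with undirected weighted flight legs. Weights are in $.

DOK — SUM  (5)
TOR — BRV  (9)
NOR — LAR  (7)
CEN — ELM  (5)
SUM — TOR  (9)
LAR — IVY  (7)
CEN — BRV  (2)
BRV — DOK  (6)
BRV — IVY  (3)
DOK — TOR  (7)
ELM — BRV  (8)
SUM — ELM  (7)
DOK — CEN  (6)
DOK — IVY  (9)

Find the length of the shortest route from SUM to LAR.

Shortest distances from SUM:
SUM: 0
DOK: 5  (via SUM)
ELM: 7  (via SUM)
TOR: 9  (via SUM)
CEN: 11  (via DOK)
BRV: 11  (via DOK)
IVY: 14  (via DOK)
LAR: 21  (via IVY)
Shortest route: SUM–DOK–IVY–LAR = $21.

$21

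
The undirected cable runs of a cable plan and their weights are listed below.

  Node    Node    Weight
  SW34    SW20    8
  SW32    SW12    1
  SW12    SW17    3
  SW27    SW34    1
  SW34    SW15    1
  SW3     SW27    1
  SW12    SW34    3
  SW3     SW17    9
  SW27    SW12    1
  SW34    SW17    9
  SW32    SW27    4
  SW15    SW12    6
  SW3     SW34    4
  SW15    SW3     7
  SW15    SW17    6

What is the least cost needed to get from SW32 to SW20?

11

Shortest distances from SW32:
SW32: 0
SW12: 1  (via SW32)
SW27: 2  (via SW12)
SW3: 3  (via SW27)
SW34: 3  (via SW27)
SW15: 4  (via SW34)
SW17: 4  (via SW12)
SW20: 11  (via SW34)
Shortest route: SW32 → SW12 → SW27 → SW34 → SW20 = 11.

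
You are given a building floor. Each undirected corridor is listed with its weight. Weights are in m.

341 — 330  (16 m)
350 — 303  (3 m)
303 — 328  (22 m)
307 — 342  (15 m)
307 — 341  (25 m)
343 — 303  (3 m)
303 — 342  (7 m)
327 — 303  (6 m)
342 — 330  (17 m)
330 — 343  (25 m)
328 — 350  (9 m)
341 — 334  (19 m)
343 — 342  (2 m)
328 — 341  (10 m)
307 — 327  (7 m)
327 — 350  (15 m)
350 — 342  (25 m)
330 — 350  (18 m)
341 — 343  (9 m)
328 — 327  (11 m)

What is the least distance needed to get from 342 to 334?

30 m

Candidate routes:
342–303–343–341–334: 7+3+9+19 = 38
342–343–341–334: 2+9+19 = 30
Cheapest is 342–343–341–334 at 30 m.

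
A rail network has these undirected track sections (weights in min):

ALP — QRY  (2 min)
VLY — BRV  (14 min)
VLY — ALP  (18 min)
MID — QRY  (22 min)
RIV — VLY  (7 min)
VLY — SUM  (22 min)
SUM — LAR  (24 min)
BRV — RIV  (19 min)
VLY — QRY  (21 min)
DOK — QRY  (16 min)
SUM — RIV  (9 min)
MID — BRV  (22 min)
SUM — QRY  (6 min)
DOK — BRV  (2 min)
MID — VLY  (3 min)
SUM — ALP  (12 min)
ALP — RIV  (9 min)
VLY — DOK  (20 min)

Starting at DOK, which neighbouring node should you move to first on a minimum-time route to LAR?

QRY

Candidate routes:
DOK–QRY–SUM–LAR: 16+6+24 = 46
DOK–QRY–ALP–SUM–LAR: 16+2+12+24 = 54
Cheapest is DOK–QRY–SUM–LAR at 46 min.
So from DOK the first move is to QRY.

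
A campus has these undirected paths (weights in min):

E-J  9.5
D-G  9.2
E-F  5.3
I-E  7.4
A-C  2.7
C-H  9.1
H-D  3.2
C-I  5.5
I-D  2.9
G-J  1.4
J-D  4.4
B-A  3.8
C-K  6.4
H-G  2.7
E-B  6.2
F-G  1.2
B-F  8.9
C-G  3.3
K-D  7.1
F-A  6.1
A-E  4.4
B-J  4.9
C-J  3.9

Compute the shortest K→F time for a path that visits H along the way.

Shortest K→H: K–D–H = 10.3
Shortest H→F: H–G–F = 3.9
Total via H: 10.3 + 3.9 = 14.2 min.

14.2 min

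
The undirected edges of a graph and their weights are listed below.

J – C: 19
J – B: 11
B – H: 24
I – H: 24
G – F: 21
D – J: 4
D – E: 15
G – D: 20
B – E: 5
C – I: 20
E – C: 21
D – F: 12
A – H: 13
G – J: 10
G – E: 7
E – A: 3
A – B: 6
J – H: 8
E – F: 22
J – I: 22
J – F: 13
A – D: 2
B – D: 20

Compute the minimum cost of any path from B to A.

Candidate routes:
B → E → A: 5+3 = 8
B → A: 6 = 6
Cheapest is B → A at 6.

6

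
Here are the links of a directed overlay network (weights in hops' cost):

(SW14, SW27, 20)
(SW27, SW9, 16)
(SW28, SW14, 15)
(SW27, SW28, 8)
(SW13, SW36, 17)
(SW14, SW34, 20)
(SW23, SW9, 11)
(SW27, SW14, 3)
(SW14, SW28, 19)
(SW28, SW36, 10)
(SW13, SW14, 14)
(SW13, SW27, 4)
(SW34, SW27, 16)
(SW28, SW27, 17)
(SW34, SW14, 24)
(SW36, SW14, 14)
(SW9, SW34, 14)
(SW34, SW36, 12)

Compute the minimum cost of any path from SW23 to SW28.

49 hops' cost

Enumerating some paths:
SW23–SW9–SW34–SW27–SW28: 11+14+16+8 = 49
SW23–SW9–SW34–SW27–SW14–SW28: 11+14+16+3+19 = 63
The minimum is 49 hops' cost via SW23–SW9–SW34–SW27–SW28.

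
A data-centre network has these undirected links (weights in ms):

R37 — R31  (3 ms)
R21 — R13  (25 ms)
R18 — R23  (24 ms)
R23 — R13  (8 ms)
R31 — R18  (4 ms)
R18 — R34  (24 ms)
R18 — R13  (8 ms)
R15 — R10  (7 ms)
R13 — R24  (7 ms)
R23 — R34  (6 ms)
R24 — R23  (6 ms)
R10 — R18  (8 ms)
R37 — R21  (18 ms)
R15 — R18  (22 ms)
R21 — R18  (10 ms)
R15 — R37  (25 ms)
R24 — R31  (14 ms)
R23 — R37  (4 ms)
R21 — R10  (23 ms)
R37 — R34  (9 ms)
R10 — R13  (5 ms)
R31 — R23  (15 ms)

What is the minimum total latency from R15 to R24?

Enumerating some paths:
R15–R10–R13–R23–R24: 7+5+8+6 = 26
R15–R10–R13–R24: 7+5+7 = 19
The minimum is 19 ms via R15–R10–R13–R24.

19 ms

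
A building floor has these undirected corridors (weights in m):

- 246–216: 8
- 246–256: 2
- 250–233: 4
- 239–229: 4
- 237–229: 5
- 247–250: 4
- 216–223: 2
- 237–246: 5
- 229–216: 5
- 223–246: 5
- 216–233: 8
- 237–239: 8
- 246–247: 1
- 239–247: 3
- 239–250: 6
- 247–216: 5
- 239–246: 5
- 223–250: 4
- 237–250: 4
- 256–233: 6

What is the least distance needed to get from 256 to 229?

Running Dijkstra from 256:
256: 0
246: 2  (via 256)
247: 3  (via 246)
233: 6  (via 256)
239: 6  (via 247)
250: 7  (via 247)
237: 7  (via 246)
223: 7  (via 246)
216: 8  (via 247)
229: 10  (via 239)
Shortest route: 256–246–247–239–229 = 10 m.

10 m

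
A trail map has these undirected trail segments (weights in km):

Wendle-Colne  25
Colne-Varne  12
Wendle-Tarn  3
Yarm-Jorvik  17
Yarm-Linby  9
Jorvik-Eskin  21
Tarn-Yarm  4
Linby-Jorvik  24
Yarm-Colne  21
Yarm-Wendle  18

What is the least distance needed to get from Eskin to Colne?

59 km

Running Dijkstra from Eskin:
Eskin: 0
Jorvik: 21  (via Eskin)
Yarm: 38  (via Jorvik)
Tarn: 42  (via Yarm)
Linby: 45  (via Jorvik)
Wendle: 45  (via Tarn)
Colne: 59  (via Yarm)
Shortest route: Eskin → Jorvik → Yarm → Colne = 59 km.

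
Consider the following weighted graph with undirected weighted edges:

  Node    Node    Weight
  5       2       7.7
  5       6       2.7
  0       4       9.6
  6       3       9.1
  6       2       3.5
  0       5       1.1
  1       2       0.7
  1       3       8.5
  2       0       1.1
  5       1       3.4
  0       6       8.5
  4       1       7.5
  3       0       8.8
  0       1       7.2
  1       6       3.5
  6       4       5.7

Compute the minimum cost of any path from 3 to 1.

Compare a few routes:
3 - 6 - 1: 9.1+3.5 = 12.6
3 - 1: 8.5 = 8.5
3 - 0 - 2 - 1: 8.8+1.1+0.7 = 10.6
Cheapest is 3 - 1 at 8.5.

8.5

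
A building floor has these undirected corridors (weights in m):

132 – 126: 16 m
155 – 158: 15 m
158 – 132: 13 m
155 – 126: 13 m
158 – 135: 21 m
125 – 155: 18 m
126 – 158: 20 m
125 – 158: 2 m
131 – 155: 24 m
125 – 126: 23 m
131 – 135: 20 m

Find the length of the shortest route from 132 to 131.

52 m

Settle nodes by increasing distance from 132:
132: 0
158: 13  (via 132)
125: 15  (via 158)
126: 16  (via 132)
155: 28  (via 158)
135: 34  (via 158)
131: 52  (via 155)
Shortest route: 132 → 158 → 155 → 131 = 52 m.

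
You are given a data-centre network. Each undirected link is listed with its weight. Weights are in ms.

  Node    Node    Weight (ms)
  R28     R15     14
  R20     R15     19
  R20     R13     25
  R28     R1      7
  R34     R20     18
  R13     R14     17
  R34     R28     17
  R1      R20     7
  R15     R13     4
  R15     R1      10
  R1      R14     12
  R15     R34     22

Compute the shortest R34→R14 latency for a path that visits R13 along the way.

43 ms

Shortest R34→R13: R34–R15–R13 = 26
Shortest R13→R14: R13–R14 = 17
Total via R13: 26 + 17 = 43 ms.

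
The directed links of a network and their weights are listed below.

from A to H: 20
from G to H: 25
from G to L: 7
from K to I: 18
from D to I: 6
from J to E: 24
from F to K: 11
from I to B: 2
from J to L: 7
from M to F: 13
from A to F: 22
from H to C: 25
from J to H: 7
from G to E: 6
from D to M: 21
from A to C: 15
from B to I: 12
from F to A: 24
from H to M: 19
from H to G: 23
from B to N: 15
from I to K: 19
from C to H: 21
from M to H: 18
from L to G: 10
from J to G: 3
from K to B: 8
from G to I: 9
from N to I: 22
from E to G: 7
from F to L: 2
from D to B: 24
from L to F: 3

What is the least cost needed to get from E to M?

51

Running Dijkstra from E:
E: 0
G: 7  (via E)
L: 14  (via G)
I: 16  (via G)
F: 17  (via L)
B: 18  (via I)
K: 28  (via F)
H: 32  (via G)
N: 33  (via B)
A: 41  (via F)
M: 51  (via H)
Shortest route: E → G → H → M = 51.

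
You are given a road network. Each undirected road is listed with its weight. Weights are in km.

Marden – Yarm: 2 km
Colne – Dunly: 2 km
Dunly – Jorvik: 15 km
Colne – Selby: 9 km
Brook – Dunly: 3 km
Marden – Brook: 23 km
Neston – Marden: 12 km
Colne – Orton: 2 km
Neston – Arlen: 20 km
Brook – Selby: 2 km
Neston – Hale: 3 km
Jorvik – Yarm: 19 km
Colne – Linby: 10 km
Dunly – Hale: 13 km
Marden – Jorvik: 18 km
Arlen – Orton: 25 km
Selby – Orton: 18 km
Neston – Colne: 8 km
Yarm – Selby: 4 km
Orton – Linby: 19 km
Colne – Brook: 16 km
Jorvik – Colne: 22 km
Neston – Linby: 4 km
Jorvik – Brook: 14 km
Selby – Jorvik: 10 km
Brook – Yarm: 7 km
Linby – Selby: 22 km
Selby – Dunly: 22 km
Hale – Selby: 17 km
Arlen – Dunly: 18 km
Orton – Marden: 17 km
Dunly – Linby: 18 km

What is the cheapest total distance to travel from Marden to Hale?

15 km

Running Dijkstra from Marden:
Marden: 0
Yarm: 2  (via Marden)
Selby: 6  (via Yarm)
Brook: 8  (via Selby)
Dunly: 11  (via Brook)
Neston: 12  (via Marden)
Colne: 13  (via Dunly)
Hale: 15  (via Neston)
Shortest route: Marden–Neston–Hale = 15 km.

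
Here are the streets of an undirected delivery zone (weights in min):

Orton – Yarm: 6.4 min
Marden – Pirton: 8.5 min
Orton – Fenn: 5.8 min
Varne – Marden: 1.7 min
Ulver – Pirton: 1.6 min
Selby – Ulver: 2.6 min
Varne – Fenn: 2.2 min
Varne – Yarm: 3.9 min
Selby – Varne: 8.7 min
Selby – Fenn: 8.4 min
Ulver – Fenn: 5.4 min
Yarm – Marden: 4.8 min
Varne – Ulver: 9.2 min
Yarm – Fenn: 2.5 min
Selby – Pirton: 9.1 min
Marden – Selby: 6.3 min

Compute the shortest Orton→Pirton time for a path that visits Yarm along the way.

Shortest Orton→Yarm: Orton → Yarm = 6.4
Shortest Yarm→Pirton: Yarm → Fenn → Ulver → Pirton = 9.5
Total via Yarm: 6.4 + 9.5 = 15.9 min.

15.9 min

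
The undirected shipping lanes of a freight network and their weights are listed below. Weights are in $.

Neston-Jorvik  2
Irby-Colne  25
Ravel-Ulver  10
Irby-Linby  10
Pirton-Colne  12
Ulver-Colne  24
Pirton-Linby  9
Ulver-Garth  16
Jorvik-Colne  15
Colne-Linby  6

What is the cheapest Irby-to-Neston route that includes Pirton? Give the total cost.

$48

Shortest Irby→Pirton: Irby–Linby–Pirton = 19
Best Pirton to Neston: Pirton–Colne–Jorvik–Neston costing 29
Total via Pirton: 19 + 29 = $48.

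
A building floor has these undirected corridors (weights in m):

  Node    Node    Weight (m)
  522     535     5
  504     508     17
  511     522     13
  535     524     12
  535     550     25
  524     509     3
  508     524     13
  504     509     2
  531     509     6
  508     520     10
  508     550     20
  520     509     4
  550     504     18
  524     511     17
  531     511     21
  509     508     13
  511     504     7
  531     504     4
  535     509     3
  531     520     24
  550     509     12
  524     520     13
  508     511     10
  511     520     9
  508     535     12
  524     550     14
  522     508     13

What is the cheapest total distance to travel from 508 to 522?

13 m

Shortest distances from 508:
508: 0
520: 10  (via 508)
511: 10  (via 508)
535: 12  (via 508)
509: 13  (via 508)
522: 13  (via 508)
Shortest route: 508–522 = 13 m.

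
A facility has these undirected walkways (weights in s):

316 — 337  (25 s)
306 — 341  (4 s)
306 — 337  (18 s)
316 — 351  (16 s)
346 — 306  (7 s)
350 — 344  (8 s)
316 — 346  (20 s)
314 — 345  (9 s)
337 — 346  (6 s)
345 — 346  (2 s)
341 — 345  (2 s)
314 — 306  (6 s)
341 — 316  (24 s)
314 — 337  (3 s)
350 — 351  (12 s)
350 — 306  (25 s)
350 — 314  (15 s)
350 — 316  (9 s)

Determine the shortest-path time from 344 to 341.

Compare a few routes:
344–350–314–345–341: 8+15+9+2 = 34
344–350–314–306–341: 8+15+6+4 = 33
344–350–314–337–346–345–341: 8+15+3+6+2+2 = 36
The minimum is 33 s via 344–350–314–306–341.

33 s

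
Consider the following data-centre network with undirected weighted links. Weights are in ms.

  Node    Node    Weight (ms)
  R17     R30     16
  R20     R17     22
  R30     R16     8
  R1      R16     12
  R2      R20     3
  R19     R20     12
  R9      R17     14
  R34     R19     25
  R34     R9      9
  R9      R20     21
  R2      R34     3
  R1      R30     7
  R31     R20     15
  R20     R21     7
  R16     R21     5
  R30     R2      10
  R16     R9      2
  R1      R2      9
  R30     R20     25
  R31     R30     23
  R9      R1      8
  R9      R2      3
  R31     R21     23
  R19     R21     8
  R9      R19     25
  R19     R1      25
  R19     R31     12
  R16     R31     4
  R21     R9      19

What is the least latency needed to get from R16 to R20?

8 ms

Candidate routes:
R16–R9–R34–R2–R20: 2+9+3+3 = 17
R16–R9–R2–R20: 2+3+3 = 8
R16–R21–R20: 5+7 = 12
R16–R31–R20: 4+15 = 19
The minimum is 8 ms via R16–R9–R2–R20.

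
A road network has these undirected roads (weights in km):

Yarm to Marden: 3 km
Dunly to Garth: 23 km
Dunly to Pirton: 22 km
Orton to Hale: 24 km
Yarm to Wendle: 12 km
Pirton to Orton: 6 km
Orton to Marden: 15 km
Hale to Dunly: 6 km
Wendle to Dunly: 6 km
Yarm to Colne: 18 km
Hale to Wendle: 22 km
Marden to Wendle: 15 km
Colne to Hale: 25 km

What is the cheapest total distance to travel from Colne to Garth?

Candidate routes:
Colne - Yarm - Marden - Wendle - Dunly - Garth: 18+3+15+6+23 = 65
Colne - Hale - Wendle - Dunly - Garth: 25+22+6+23 = 76
Colne - Hale - Dunly - Garth: 25+6+23 = 54
Colne - Yarm - Wendle - Dunly - Garth: 18+12+6+23 = 59
The minimum is 54 km via Colne - Hale - Dunly - Garth.

54 km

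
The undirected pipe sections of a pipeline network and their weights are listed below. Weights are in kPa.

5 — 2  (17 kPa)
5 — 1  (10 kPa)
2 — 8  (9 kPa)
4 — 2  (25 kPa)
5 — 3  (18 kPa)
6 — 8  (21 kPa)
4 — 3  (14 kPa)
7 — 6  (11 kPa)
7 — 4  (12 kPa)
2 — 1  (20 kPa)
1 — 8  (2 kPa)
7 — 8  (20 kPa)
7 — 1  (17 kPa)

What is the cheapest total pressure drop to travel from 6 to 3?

37 kPa

Enumerating some paths:
6–7–4–3: 11+12+14 = 37
6–8–1–5–3: 21+2+10+18 = 51
6–7–1–5–3: 11+17+10+18 = 56
Cheapest is 6–7–4–3 at 37 kPa.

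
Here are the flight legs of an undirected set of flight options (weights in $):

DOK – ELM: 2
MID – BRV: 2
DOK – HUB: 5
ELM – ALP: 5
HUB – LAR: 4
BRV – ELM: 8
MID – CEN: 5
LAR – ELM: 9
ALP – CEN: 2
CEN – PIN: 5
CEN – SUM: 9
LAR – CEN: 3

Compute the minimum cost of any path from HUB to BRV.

$14

Candidate routes:
HUB - DOK - ELM - ALP - CEN - MID - BRV: 5+2+5+2+5+2 = 21
HUB - DOK - ELM - BRV: 5+2+8 = 15
HUB - LAR - CEN - MID - BRV: 4+3+5+2 = 14
Cheapest is HUB - LAR - CEN - MID - BRV at $14.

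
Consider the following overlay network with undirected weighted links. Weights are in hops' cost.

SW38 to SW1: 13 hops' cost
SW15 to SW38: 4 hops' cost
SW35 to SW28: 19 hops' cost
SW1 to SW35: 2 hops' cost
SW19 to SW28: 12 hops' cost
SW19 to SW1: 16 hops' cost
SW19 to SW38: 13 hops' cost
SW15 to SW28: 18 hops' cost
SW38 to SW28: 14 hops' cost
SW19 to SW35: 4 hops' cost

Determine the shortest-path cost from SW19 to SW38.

Running Dijkstra from SW19:
SW19: 0
SW35: 4  (via SW19)
SW1: 6  (via SW35)
SW28: 12  (via SW19)
SW38: 13  (via SW19)
Shortest route: SW19–SW38 = 13 hops' cost.

13 hops' cost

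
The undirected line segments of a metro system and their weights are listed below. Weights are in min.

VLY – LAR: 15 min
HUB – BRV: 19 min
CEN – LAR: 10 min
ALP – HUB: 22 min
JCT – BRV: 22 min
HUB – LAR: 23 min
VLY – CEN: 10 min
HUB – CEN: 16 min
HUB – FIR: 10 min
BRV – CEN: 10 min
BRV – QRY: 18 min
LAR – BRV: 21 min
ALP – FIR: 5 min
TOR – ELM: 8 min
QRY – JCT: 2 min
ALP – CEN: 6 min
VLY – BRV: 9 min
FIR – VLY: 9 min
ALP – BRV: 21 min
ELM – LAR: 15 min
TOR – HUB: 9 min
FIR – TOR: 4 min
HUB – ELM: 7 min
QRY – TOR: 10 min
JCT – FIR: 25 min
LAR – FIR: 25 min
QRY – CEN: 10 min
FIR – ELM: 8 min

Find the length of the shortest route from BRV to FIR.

18 min

Enumerating some paths:
BRV - VLY - FIR: 9+9 = 18
BRV - CEN - ALP - FIR: 10+6+5 = 21
The minimum is 18 min via BRV - VLY - FIR.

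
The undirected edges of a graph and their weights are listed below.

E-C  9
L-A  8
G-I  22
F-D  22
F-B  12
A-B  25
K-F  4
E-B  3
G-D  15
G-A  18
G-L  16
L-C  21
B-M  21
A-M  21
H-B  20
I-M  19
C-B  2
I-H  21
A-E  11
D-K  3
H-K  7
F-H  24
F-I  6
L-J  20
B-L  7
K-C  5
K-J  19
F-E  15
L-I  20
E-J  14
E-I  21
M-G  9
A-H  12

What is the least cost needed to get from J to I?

Enumerating some paths:
J → E → F → I: 14+15+6 = 35
J → K → F → I: 19+4+6 = 29
J → E → B → C → K → F → I: 14+3+2+5+4+6 = 34
The minimum is 29 via J → K → F → I.

29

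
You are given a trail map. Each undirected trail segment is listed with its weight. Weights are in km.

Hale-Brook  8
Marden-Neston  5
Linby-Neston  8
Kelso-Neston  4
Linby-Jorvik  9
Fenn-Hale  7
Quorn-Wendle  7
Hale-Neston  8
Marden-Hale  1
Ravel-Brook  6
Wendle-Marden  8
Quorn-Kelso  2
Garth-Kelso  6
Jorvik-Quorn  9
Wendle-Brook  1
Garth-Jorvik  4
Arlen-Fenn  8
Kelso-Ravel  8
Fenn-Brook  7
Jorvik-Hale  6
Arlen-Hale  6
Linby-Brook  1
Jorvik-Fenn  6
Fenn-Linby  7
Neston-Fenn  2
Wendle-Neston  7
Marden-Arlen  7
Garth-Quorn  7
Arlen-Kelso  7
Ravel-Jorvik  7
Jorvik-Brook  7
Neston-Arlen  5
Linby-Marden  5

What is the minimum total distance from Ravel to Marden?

Compare a few routes:
Ravel - Brook - Linby - Marden: 6+1+5 = 12
Ravel - Jorvik - Hale - Marden: 7+6+1 = 14
The minimum is 12 km via Ravel - Brook - Linby - Marden.

12 km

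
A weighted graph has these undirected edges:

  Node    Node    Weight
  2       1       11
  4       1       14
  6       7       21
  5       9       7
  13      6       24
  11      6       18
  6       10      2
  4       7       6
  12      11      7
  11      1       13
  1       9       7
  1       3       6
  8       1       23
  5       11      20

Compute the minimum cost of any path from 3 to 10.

39

Running Dijkstra from 3:
3: 0
1: 6  (via 3)
9: 13  (via 1)
2: 17  (via 1)
11: 19  (via 1)
4: 20  (via 1)
5: 20  (via 9)
7: 26  (via 4)
12: 26  (via 11)
8: 29  (via 1)
6: 37  (via 11)
10: 39  (via 6)
Shortest route: 3–1–11–6–10 = 39.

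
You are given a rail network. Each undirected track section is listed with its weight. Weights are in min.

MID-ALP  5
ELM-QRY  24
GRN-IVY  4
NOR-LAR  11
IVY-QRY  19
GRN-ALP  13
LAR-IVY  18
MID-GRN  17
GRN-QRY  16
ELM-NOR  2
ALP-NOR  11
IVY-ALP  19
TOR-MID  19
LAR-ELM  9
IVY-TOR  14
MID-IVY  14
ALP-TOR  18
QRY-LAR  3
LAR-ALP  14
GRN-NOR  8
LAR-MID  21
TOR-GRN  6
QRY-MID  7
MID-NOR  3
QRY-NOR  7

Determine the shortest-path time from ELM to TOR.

Shortest distances from ELM:
ELM: 0
NOR: 2  (via ELM)
MID: 5  (via NOR)
QRY: 9  (via NOR)
LAR: 9  (via ELM)
GRN: 10  (via NOR)
ALP: 10  (via MID)
IVY: 14  (via GRN)
TOR: 16  (via GRN)
Shortest route: ELM–NOR–GRN–TOR = 16 min.

16 min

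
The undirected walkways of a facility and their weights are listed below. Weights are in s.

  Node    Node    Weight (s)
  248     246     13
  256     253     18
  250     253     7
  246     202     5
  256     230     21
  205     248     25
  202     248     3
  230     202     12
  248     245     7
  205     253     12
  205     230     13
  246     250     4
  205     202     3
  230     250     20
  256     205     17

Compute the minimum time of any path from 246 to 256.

25 s

Candidate routes:
246–202–205–256: 5+3+17 = 25
246–250–253–256: 4+7+18 = 29
The minimum is 25 s via 246–202–205–256.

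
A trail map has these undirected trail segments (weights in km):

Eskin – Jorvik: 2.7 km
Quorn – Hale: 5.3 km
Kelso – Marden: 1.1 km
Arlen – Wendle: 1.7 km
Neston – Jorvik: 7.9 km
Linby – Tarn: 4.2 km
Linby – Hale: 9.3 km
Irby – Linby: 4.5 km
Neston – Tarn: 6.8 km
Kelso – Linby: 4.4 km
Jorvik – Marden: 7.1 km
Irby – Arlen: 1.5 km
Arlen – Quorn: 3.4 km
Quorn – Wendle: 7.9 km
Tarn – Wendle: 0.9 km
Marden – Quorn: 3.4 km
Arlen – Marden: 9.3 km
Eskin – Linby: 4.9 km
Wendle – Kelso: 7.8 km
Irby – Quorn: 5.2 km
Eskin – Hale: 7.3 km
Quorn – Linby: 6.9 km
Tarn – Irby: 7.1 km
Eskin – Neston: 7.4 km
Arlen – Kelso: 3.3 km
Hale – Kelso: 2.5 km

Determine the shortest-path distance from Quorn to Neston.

12.8 km

Enumerating some paths:
Quorn–Marden–Kelso–Arlen–Wendle–Tarn–Neston: 3.4+1.1+3.3+1.7+0.9+6.8 = 17.2
Quorn–Wendle–Tarn–Neston: 7.9+0.9+6.8 = 15.6
Quorn–Arlen–Wendle–Tarn–Neston: 3.4+1.7+0.9+6.8 = 12.8
Quorn–Irby–Arlen–Wendle–Tarn–Neston: 5.2+1.5+1.7+0.9+6.8 = 16.1
Cheapest is Quorn–Arlen–Wendle–Tarn–Neston at 12.8 km.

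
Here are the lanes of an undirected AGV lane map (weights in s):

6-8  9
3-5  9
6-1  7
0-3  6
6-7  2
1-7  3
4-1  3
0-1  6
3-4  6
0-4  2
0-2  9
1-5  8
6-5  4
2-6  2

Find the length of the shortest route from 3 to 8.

22 s

Settle nodes by increasing distance from 3:
3: 0
0: 6  (via 3)
4: 6  (via 3)
1: 9  (via 4)
5: 9  (via 3)
7: 12  (via 1)
6: 13  (via 5)
2: 15  (via 0)
8: 22  (via 6)
Shortest route: 3–5–6–8 = 22 s.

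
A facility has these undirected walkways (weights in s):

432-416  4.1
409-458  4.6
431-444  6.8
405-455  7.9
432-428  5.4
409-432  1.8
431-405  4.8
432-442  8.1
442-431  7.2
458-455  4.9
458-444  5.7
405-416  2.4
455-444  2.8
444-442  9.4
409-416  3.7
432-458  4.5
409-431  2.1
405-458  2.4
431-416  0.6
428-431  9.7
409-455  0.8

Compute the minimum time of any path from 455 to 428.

8 s

Candidate routes:
455–409–431–428: 0.8+2.1+9.7 = 12.6
455–409–431–416–432–428: 0.8+2.1+0.6+4.1+5.4 = 13
455–409–432–428: 0.8+1.8+5.4 = 8
The minimum is 8 s via 455–409–432–428.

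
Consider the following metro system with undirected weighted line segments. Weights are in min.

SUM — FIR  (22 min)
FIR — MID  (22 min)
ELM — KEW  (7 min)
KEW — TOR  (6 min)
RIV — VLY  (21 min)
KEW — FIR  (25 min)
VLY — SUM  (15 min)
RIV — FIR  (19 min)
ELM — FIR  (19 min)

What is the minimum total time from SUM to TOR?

53 min

Candidate routes:
SUM–VLY–RIV–FIR–KEW–TOR: 15+21+19+25+6 = 86
SUM–FIR–ELM–KEW–TOR: 22+19+7+6 = 54
SUM–FIR–KEW–TOR: 22+25+6 = 53
The minimum is 53 min via SUM–FIR–KEW–TOR.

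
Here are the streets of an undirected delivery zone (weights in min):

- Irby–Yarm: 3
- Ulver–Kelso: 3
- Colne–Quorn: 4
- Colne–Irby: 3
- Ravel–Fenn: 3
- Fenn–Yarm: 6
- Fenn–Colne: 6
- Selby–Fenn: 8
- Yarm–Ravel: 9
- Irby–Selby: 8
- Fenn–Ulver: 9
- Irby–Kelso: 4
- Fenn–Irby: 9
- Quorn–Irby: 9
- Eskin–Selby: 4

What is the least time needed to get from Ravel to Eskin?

Compare a few routes:
Ravel - Yarm - Irby - Selby - Eskin: 9+3+8+4 = 24
Ravel - Fenn - Yarm - Irby - Selby - Eskin: 3+6+3+8+4 = 24
Ravel - Fenn - Selby - Eskin: 3+8+4 = 15
Ravel - Fenn - Colne - Irby - Selby - Eskin: 3+6+3+8+4 = 24
The minimum is 15 min via Ravel - Fenn - Selby - Eskin.

15 min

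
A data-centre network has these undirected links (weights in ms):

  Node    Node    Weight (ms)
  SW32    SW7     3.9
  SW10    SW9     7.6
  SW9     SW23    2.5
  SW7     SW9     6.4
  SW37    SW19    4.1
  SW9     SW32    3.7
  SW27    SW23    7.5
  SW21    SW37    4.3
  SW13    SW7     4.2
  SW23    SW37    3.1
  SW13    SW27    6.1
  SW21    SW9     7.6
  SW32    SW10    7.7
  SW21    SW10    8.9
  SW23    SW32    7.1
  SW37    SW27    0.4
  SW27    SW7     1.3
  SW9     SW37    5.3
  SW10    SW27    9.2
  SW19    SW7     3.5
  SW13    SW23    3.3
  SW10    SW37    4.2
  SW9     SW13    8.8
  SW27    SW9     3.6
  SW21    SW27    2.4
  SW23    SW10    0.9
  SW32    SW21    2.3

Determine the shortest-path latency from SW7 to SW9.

4.9 ms

Running Dijkstra from SW7:
SW7: 0
SW27: 1.3  (via SW7)
SW37: 1.7  (via SW27)
SW19: 3.5  (via SW7)
SW21: 3.7  (via SW27)
SW32: 3.9  (via SW7)
SW13: 4.2  (via SW7)
SW23: 4.8  (via SW37)
SW9: 4.9  (via SW27)
Shortest route: SW7 → SW27 → SW9 = 4.9 ms.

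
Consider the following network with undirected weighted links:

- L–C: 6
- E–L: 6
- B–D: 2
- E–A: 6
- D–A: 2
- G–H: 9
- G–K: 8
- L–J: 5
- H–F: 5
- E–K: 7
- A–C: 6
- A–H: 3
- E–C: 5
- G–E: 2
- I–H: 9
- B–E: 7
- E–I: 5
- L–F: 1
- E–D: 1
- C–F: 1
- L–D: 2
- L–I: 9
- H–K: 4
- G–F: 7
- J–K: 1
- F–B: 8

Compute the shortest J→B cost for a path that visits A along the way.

Shortest J→A: J → K → H → A = 8
Best A to B: A → D → B costing 4
Total via A: 8 + 4 = 12.

12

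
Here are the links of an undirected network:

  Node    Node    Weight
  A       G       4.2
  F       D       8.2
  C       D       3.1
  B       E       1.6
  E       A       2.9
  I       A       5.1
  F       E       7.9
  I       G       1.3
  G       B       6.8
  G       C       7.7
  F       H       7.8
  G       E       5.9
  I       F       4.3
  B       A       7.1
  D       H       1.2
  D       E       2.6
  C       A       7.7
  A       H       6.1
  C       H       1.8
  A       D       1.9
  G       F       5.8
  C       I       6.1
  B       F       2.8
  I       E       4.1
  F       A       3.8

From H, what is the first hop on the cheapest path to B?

Compare a few routes:
H → D → E → B: 1.2+2.6+1.6 = 5.4
H → D → A → E → B: 1.2+1.9+2.9+1.6 = 7.6
H → C → D → E → B: 1.8+3.1+2.6+1.6 = 9.1
H → D → A → F → B: 1.2+1.9+3.8+2.8 = 9.7
Cheapest is H → D → E → B at 5.4.
So from H the first move is to D.

D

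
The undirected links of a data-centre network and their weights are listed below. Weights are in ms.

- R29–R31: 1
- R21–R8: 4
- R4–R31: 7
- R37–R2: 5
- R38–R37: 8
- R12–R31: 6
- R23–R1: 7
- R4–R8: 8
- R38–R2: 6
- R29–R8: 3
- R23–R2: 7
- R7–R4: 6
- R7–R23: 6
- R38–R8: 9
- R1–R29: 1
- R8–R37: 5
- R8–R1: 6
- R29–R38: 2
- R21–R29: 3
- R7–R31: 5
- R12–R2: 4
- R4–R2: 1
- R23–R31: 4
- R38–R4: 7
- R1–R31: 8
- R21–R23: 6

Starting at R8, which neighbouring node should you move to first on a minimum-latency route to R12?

R29

Enumerating some paths:
R8 - R4 - R2 - R12: 8+1+4 = 13
R8 - R29 - R31 - R12: 3+1+6 = 10
R8 - R37 - R2 - R12: 5+5+4 = 14
R8 - R1 - R29 - R31 - R12: 6+1+1+6 = 14
The minimum is 10 ms via R8 - R29 - R31 - R12.
So from R8 the first move is to R29.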